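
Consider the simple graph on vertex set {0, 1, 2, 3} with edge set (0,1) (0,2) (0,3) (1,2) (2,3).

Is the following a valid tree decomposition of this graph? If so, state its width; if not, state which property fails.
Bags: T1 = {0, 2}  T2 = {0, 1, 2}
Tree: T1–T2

A tree decomposition must satisfy three properties: every vertex lies in some bag; for every edge, both endpoints lie together in some bag; and for every vertex, the bags containing it form a connected subtree. Here vertex 3 appears in no bag, so the decomposition is invalid.

No — vertex 3 appears in no bag.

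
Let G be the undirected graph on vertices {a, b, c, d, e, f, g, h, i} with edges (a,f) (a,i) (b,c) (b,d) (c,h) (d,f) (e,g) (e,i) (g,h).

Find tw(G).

2

A width-2 tree decomposition is:
Bags: B1 = {e, g, i}  B2 = {a, g, i}  B3 = {a, f, g}  B4 = {d, f, g}  B5 = {b, d, g}  B6 = {b, c, g}  B7 = {c, g, h}
Tree: B1–B2, B2–B3, B3–B4, B4–B5, B5–B6, B6–B7
Each bag holds 3 vertices, so the decomposition has width 2, which upper-bounds the treewidth. Since g–e–i–a–f–d–b–c–h–g is a cycle in G, G is not acyclic. Forests are exactly the graphs of treewidth ≤ 1, so tw(G) ≥ 2. Therefore the treewidth is 2.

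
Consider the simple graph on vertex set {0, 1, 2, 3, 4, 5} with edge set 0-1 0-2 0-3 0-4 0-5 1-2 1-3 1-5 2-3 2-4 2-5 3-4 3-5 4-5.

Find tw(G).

A width-4 tree decomposition is:
Bags: B1 = {0, 1, 2, 3, 5}  B2 = {0, 2, 3, 4, 5}
Tree: B1–B2
Each bag holds 5 vertices, so the decomposition has width 4, which upper-bounds the treewidth. Conversely, {0, 1, 2, 3, 5} is a clique of size 5, and the vertices of any clique must share a bag in every tree decomposition; so some bag has ≥ 5 vertices and tw(G) ≥ 4. Combining the bounds, tw(G) = 4.

4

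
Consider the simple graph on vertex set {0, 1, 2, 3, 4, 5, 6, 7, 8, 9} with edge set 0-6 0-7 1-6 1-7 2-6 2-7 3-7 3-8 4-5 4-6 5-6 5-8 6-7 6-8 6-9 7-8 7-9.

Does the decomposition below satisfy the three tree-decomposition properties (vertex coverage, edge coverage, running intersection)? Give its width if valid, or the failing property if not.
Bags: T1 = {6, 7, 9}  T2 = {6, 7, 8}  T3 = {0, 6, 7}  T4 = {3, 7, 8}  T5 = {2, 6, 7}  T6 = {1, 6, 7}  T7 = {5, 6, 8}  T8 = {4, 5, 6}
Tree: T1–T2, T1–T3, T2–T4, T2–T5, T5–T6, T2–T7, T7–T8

Checking the three conditions: (i) the bags cover all of {0, 1, 2, 3, 4, 5, 6, 7, 8, 9}; (ii) for each edge, some bag contains both endpoints; (iii) the bags containing any fixed vertex form a subtree. All hold, so the decomposition is valid with width 3 − 1 = 2.

Yes; width 2.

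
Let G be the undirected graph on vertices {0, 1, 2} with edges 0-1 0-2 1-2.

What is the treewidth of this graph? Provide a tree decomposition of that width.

With just one bag of size 3, the width is 3 − 1 = 2, so tw(G) ≤ 2. For the lower bound, the 3 vertices {0, 1, 2} are pairwise adjacent, and any tree decomposition puts a clique entirely inside one bag — forcing width ≥ 2. Combining the bounds, tw(G) = 2.

Treewidth 2.
One optimal decomposition is:
Bags: B1 = {0, 1, 2}
Tree: (single bag)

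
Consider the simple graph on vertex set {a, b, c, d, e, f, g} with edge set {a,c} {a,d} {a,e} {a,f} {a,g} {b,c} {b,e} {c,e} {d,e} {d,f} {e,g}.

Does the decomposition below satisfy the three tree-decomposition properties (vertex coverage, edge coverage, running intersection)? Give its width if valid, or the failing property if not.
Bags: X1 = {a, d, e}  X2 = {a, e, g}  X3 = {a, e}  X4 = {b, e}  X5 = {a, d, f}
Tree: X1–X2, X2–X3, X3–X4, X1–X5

No — vertex c appears in no bag.

A tree decomposition must satisfy three properties: every vertex lies in some bag; for every edge, both endpoints lie together in some bag; and for every vertex, the bags containing it form a connected subtree. Here vertex c appears in no bag, so the decomposition is invalid.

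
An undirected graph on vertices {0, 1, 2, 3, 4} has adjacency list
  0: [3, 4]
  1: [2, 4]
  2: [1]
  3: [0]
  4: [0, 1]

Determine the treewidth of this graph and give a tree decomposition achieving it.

Treewidth 1.
One optimal decomposition is:
Bags: B1 = {1, 4}  B2 = {0, 4}  B3 = {0, 3}  B4 = {1, 2}
Tree: B1–B2, B2–B3, B1–B4

Every bag has size at most 2, so the width is 2 − 1 = 1 and tw(G) ≤ 1. Since G has at least one edge (e.g. 4–1), it is not an edgeless graph, so tw(G) ≥ 1. The upper and lower bounds meet at 1, so that is the treewidth.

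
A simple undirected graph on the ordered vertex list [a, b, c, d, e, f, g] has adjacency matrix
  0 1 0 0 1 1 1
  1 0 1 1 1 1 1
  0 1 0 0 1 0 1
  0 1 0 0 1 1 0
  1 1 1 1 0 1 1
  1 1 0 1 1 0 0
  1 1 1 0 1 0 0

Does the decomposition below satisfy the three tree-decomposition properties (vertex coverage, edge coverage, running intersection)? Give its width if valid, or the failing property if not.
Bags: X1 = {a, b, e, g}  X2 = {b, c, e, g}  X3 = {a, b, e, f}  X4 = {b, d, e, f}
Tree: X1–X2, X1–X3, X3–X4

Vertex coverage: the bags together contain {a, b, c, d, e, f, g}, the full vertex set. Edge coverage: each edge of G has both endpoints in at least one bag. Running intersection: for every vertex, the bags containing it form a connected subtree. All three properties hold, so this is a valid tree decomposition of width max|bag| − 1 = 3, and hence tw(G) ≤ 3.

Yes; width 3.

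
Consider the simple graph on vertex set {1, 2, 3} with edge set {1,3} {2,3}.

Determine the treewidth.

A width-1 tree decomposition is:
Bags: B1 = {1, 3}  B2 = {2, 3}
Tree: B1–B2
Every bag has size at most 2, so the width is 2 − 1 = 1 and tw(G) ≤ 1. Since G has at least one edge (e.g. 1–3), it is not an edgeless graph, so tw(G) ≥ 1. Combining the bounds, tw(G) = 1.

1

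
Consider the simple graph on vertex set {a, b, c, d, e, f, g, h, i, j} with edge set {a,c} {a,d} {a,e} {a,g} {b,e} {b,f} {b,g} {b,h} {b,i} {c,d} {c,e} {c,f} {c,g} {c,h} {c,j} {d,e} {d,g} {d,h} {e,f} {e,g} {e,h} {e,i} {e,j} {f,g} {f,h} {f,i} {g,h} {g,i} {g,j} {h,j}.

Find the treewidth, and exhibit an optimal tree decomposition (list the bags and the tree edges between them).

Treewidth 4.
One such decomposition:
Bags: B1 = {c, e, f, g, h}  B2 = {b, e, f, g, h}  B3 = {c, d, e, g, h}  B4 = {c, e, g, h, j}  B5 = {a, c, d, e, g}  B6 = {b, e, f, g, i}
Tree: B1–B2, B1–B3, B1–B4, B3–B5, B2–B6

The largest bag has 5 vertices, giving width 4; this decomposition certifies tw(G) ≤ 4. For the lower bound, the 5 vertices {c, d, e, g, h} are pairwise adjacent, and any tree decomposition puts a clique entirely inside one bag — forcing width ≥ 4. Hence tw(G) = 4 exactly.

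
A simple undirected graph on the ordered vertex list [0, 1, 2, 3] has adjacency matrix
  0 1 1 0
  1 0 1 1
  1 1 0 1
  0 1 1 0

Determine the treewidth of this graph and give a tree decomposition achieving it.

Treewidth 2.
Bags: B1 = {0, 1, 2}  B2 = {1, 2, 3}
Tree: B1–B2

Every bag has size at most 3, so the width is 3 − 1 = 2 and tw(G) ≤ 2. For the lower bound, the 3 vertices {0, 1, 2} are pairwise adjacent, and any tree decomposition puts a clique entirely inside one bag — forcing width ≥ 2. Hence tw(G) = 2 exactly.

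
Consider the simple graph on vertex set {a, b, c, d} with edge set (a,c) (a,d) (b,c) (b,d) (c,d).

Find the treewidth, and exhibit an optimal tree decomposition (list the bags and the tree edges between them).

Treewidth 2.
One optimal decomposition is:
Bags: B1 = {b, c, d}  B2 = {a, c, d}
Tree: B1–B2

The largest bag has 3 vertices, giving width 2; this decomposition certifies tw(G) ≤ 2. On the other hand G contains the 3-clique {a, c, d}. A clique must lie in a single bag of any decomposition, so no decomposition can have width below 2. Hence tw(G) = 2 exactly.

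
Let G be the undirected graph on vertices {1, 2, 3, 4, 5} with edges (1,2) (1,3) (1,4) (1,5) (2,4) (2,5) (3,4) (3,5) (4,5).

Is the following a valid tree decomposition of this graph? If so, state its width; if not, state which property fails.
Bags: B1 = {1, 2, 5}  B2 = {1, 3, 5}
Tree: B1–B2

No — vertex 4 appears in no bag.

A tree decomposition must satisfy three properties: every vertex lies in some bag; for every edge, both endpoints lie together in some bag; and for every vertex, the bags containing it form a connected subtree. Here vertex 4 appears in no bag, so the decomposition is invalid.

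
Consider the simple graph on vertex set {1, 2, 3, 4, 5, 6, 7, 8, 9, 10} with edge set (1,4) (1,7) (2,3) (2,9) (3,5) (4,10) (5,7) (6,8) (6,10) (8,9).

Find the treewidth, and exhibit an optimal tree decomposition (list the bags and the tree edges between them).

Each bag holds 3 vertices, so the decomposition has width 2, which upper-bounds the treewidth. For the lower bound, G contains the cycle 4–10–6–8–9–2–3–5–7–1–4, so G is not a forest; only forests have treewidth ≤ 1, hence tw(G) ≥ 2. Combining the bounds, tw(G) = 2.

Treewidth 2.
One optimal decomposition is:
Bags: B1 = {4, 6, 10}  B2 = {4, 6, 8}  B3 = {4, 8, 9}  B4 = {2, 4, 9}  B5 = {2, 3, 4}  B6 = {3, 4, 5}  B7 = {4, 5, 7}  B8 = {1, 4, 7}
Tree: B1–B2, B2–B3, B3–B4, B4–B5, B5–B6, B6–B7, B7–B8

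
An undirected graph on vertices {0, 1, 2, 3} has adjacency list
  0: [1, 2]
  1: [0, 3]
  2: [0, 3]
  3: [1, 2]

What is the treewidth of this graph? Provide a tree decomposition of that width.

Treewidth 2.
Bags: B1 = {1, 2, 3}  B2 = {0, 1, 2}
Tree: B1–B2

The largest bag has 3 vertices, giving width 2; this decomposition certifies tw(G) ≤ 2. For the lower bound, G contains the cycle 1–3–2–0–1, so G is not a forest; only forests have treewidth ≤ 1, hence tw(G) ≥ 2. Therefore the treewidth is 2.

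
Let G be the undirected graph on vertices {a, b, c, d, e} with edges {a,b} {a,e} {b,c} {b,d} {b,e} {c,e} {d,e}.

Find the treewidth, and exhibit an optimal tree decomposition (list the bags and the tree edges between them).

Treewidth 2.
Bags: B1 = {b, c, e}  B2 = {a, b, e}  B3 = {b, d, e}
Tree: B1–B2, B1–B3

Each bag holds 3 vertices, so the decomposition has width 2, which upper-bounds the treewidth. Conversely, {b, d, e} is a clique of size 3, and the vertices of any clique must share a bag in every tree decomposition; so some bag has ≥ 3 vertices and tw(G) ≥ 2. Combining the bounds, tw(G) = 2.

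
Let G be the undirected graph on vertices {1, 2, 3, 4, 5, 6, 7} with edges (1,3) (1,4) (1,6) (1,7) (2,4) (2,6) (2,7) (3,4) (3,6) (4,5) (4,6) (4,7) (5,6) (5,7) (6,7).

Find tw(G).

3

A width-3 tree decomposition is:
Bags: B1 = {1, 4, 6, 7}  B2 = {2, 4, 6, 7}  B3 = {1, 3, 4, 6}  B4 = {4, 5, 6, 7}
Tree: B1–B2, B1–B3, B1–B4
Each bag holds 4 vertices, so the decomposition has width 3, which upper-bounds the treewidth. Conversely, {1, 3, 4, 6} is a clique of size 4, and the vertices of any clique must share a bag in every tree decomposition; so some bag has ≥ 4 vertices and tw(G) ≥ 3. The upper and lower bounds meet at 3, so that is the treewidth.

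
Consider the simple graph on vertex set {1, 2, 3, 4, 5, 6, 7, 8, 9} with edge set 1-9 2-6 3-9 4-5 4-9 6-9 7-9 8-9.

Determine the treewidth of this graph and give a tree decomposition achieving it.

Treewidth 1.
One such decomposition:
Bags: B1 = {6, 9}  B2 = {2, 6}  B3 = {8, 9}  B4 = {7, 9}  B5 = {3, 9}  B6 = {4, 9}  B7 = {1, 9}  B8 = {4, 5}
Tree: B1–B2, B1–B3, B1–B4, B4–B5, B3–B6, B1–B7, B6–B8

Every bag has size at most 2, so the width is 2 − 1 = 1 and tw(G) ≤ 1. Since G has at least one edge (e.g. 6–9), it is not an edgeless graph, so tw(G) ≥ 1. The upper and lower bounds meet at 1, so that is the treewidth.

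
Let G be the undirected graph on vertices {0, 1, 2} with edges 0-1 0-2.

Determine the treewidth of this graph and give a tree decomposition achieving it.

Each bag holds 2 vertices, so the decomposition has width 1, which upper-bounds the treewidth. Any graph with an edge has treewidth ≥ 1, and G has the edge 0–2. Hence tw(G) = 1 exactly.

Treewidth 1.
Bags: B1 = {0, 2}  B2 = {0, 1}
Tree: B1–B2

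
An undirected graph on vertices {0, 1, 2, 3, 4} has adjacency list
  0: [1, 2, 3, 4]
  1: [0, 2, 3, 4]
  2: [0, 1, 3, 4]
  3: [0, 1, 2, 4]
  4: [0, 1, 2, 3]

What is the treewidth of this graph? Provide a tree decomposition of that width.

With just one bag of size 5, the width is 5 − 1 = 4, so tw(G) ≤ 4. For the lower bound, the 5 vertices {0, 1, 2, 3, 4} are pairwise adjacent, and any tree decomposition puts a clique entirely inside one bag — forcing width ≥ 4. Therefore the treewidth is 4.

Treewidth 4.
One optimal decomposition is:
Bags: B1 = {0, 1, 2, 3, 4}
Tree: (single bag)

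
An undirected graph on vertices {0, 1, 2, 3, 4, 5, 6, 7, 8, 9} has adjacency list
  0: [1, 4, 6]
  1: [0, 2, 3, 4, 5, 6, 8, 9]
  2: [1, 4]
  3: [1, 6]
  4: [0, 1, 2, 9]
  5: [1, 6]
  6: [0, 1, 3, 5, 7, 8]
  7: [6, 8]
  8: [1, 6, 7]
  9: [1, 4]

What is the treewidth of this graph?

A width-2 tree decomposition is:
Bags: B1 = {0, 1, 4}  B2 = {1, 4, 9}  B3 = {0, 1, 6}  B4 = {1, 3, 6}  B5 = {1, 6, 8}  B6 = {1, 2, 4}  B7 = {1, 5, 6}  B8 = {6, 7, 8}
Tree: B1–B2, B1–B3, B3–B4, B4–B5, B1–B6, B4–B7, B5–B8
Every bag has size at most 3, so the width is 3 − 1 = 2 and tw(G) ≤ 2. For the lower bound, the 3 vertices {1, 4, 9} are pairwise adjacent, and any tree decomposition puts a clique entirely inside one bag — forcing width ≥ 2. Therefore the treewidth is 2.

2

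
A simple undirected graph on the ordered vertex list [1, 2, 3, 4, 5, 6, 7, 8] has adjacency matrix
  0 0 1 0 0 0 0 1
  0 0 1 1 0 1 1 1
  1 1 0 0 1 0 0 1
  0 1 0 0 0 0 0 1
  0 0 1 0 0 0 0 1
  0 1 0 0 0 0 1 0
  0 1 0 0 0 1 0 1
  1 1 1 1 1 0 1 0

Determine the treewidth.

A width-2 tree decomposition is:
Bags: B1 = {3, 5, 8}  B2 = {2, 3, 8}  B3 = {2, 7, 8}  B4 = {2, 6, 7}  B5 = {2, 4, 8}  B6 = {1, 3, 8}
Tree: B1–B2, B2–B3, B3–B4, B2–B5, B1–B6
Every bag has size at most 3, so the width is 3 − 1 = 2 and tw(G) ≤ 2. On the other hand G contains the 3-clique {1, 3, 8}. A clique must lie in a single bag of any decomposition, so no decomposition can have width below 2. The upper and lower bounds meet at 2, so that is the treewidth.

2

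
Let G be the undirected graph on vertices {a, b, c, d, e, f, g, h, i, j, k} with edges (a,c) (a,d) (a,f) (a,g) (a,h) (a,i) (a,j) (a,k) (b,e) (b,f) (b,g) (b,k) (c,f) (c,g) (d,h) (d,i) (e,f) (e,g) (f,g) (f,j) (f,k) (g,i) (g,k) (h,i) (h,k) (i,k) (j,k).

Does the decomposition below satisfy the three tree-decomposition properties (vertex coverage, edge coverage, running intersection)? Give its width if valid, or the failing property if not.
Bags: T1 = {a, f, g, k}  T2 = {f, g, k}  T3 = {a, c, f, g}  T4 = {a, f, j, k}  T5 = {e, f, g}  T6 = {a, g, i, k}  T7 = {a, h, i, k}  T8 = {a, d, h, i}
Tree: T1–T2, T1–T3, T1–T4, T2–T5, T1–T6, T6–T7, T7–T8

A tree decomposition must satisfy three properties: every vertex lies in some bag; for every edge, both endpoints lie together in some bag; and for every vertex, the bags containing it form a connected subtree. Here vertex b appears in no bag, so the decomposition is invalid.

No — vertex b appears in no bag.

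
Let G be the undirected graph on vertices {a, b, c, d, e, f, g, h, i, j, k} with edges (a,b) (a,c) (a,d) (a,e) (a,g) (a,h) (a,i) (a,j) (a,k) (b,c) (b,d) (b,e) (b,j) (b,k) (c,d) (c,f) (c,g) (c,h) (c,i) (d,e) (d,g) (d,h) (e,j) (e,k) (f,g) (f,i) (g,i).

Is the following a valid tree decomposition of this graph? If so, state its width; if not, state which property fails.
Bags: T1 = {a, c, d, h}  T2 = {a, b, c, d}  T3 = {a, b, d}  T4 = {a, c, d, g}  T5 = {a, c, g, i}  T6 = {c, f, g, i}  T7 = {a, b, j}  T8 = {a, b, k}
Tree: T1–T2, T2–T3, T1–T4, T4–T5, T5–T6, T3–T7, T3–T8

No — vertex e appears in no bag.

A tree decomposition must satisfy three properties: every vertex lies in some bag; for every edge, both endpoints lie together in some bag; and for every vertex, the bags containing it form a connected subtree. Here vertex e appears in no bag, so the decomposition is invalid.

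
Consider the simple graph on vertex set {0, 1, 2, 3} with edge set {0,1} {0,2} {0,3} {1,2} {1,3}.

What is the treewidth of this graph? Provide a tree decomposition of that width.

Treewidth 2.
One such decomposition:
Bags: B1 = {0, 1, 2}  B2 = {0, 1, 3}
Tree: B1–B2

The largest bag has 3 vertices, giving width 2; this decomposition certifies tw(G) ≤ 2. On the other hand G contains the 3-clique {0, 1, 2}. A clique must lie in a single bag of any decomposition, so no decomposition can have width below 2. Therefore the treewidth is 2.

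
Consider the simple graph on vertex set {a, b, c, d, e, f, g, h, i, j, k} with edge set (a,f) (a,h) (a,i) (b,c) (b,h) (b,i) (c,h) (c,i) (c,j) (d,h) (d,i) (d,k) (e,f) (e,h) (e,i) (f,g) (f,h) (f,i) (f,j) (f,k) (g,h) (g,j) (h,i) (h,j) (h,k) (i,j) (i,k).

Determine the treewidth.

3

A width-3 tree decomposition is:
Bags: B1 = {a, f, h, i}  B2 = {f, h, i, j}  B3 = {f, h, i, k}  B4 = {c, h, i, j}  B5 = {b, c, h, i}  B6 = {d, h, i, k}  B7 = {e, f, h, i}  B8 = {f, g, h, j}
Tree: B1–B2, B2–B3, B2–B4, B4–B5, B3–B6, B2–B7, B2–B8
The largest bag has 4 vertices, giving width 3; this decomposition certifies tw(G) ≤ 3. On the other hand G contains the 4-clique {f, g, h, j}. A clique must lie in a single bag of any decomposition, so no decomposition can have width below 3. The upper and lower bounds meet at 3, so that is the treewidth.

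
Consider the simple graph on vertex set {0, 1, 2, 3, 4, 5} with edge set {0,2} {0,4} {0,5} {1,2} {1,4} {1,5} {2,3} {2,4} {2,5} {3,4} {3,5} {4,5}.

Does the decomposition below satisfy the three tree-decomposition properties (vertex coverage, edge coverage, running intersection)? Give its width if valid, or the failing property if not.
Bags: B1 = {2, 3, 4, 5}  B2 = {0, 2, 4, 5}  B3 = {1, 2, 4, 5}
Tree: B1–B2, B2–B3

Checking the three conditions: (i) the bags cover all of {0, 1, 2, 3, 4, 5}; (ii) for each edge, some bag contains both endpoints; (iii) the bags containing any fixed vertex form a subtree. All hold, so the decomposition is valid with width 4 − 1 = 3.

Yes; width 3.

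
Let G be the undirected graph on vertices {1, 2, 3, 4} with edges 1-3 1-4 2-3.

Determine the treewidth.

A width-1 tree decomposition is:
Bags: B1 = {2, 3}  B2 = {1, 3}  B3 = {1, 4}
Tree: B1–B2, B2–B3
Each bag holds 2 vertices, so the decomposition has width 1, which upper-bounds the treewidth. Since G has at least one edge (e.g. 2–3), it is not an edgeless graph, so tw(G) ≥ 1. Hence tw(G) = 1 exactly.

1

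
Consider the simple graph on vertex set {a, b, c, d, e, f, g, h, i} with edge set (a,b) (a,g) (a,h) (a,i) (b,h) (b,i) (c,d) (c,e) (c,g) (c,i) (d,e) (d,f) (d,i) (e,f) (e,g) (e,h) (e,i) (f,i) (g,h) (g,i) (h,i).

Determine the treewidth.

A width-3 tree decomposition is:
Bags: B1 = {c, e, g, i}  B2 = {e, g, h, i}  B3 = {c, d, e, i}  B4 = {d, e, f, i}  B5 = {a, g, h, i}  B6 = {a, b, h, i}
Tree: B1–B2, B1–B3, B3–B4, B2–B5, B5–B6
The largest bag has 4 vertices, giving width 3; this decomposition certifies tw(G) ≤ 3. For the lower bound, the 4 vertices {c, d, e, i} are pairwise adjacent, and any tree decomposition puts a clique entirely inside one bag — forcing width ≥ 3. Hence tw(G) = 3 exactly.

3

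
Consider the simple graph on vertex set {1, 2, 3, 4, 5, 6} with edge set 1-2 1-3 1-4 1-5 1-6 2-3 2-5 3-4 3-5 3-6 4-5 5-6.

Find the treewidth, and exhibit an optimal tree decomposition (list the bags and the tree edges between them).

The largest bag has 4 vertices, giving width 3; this decomposition certifies tw(G) ≤ 3. On the other hand G contains the 4-clique {1, 2, 3, 5}. A clique must lie in a single bag of any decomposition, so no decomposition can have width below 3. The upper and lower bounds meet at 3, so that is the treewidth.

Treewidth 3.
One such decomposition:
Bags: B1 = {1, 2, 3, 5}  B2 = {1, 3, 5, 6}  B3 = {1, 3, 4, 5}
Tree: B1–B2, B1–B3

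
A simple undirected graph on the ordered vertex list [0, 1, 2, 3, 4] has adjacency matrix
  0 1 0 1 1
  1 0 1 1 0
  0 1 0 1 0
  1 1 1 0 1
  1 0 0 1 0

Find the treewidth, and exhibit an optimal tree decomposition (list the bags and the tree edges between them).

The largest bag has 3 vertices, giving width 2; this decomposition certifies tw(G) ≤ 2. For the lower bound, the 3 vertices {0, 1, 3} are pairwise adjacent, and any tree decomposition puts a clique entirely inside one bag — forcing width ≥ 2. Hence tw(G) = 2 exactly.

Treewidth 2.
One optimal decomposition is:
Bags: B1 = {0, 1, 3}  B2 = {1, 2, 3}  B3 = {0, 3, 4}
Tree: B1–B2, B1–B3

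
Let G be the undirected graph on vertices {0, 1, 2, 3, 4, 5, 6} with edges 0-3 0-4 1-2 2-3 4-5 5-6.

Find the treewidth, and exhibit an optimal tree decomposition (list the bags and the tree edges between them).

Treewidth 1.
Bags: B1 = {5, 6}  B2 = {4, 5}  B3 = {0, 4}  B4 = {0, 3}  B5 = {2, 3}  B6 = {1, 2}
Tree: B1–B2, B2–B3, B3–B4, B4–B5, B5–B6

The largest bag has 2 vertices, giving width 1; this decomposition certifies tw(G) ≤ 1. G has an edge, so its treewidth is at least 1. Therefore the treewidth is 1.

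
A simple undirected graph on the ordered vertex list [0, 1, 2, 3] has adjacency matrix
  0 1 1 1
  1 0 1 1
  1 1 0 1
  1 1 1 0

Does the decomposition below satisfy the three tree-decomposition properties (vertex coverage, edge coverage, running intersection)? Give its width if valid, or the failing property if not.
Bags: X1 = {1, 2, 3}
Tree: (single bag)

No — vertex 0 appears in no bag.

A tree decomposition must satisfy three properties: every vertex lies in some bag; for every edge, both endpoints lie together in some bag; and for every vertex, the bags containing it form a connected subtree. Here vertex 0 appears in no bag, so the decomposition is invalid.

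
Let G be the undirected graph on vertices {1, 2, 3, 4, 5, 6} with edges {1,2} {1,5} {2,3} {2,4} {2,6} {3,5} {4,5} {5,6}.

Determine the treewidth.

A width-2 tree decomposition is:
Bags: B1 = {2, 5, 6}  B2 = {2, 4, 5}  B3 = {1, 2, 5}  B4 = {2, 3, 5}
Tree: B1–B2, B2–B3, B3–B4
Every bag has size at most 3, so the width is 3 − 1 = 2 and tw(G) ≤ 2. For the lower bound, G contains the cycle 6–5–4–2–6, so G is not a forest; only forests have treewidth ≤ 1, hence tw(G) ≥ 2. The upper and lower bounds meet at 2, so that is the treewidth.

2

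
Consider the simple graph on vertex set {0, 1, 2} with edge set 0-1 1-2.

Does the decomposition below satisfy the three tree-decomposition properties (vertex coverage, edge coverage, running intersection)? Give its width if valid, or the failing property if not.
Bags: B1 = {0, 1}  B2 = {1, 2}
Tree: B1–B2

Vertex coverage: the bags together contain {0, 1, 2}, the full vertex set. Edge coverage: each edge of G has both endpoints in at least one bag. Running intersection: for every vertex, the bags containing it form a connected subtree. All three properties hold, so this is a valid tree decomposition of width max|bag| − 1 = 1, and hence tw(G) ≤ 1.

Yes; width 1.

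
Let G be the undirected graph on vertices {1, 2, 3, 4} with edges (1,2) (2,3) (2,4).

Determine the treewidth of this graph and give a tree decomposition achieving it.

Treewidth 1.
Bags: B1 = {2, 3}  B2 = {2, 4}  B3 = {1, 2}
Tree: B1–B2, B1–B3

Each bag holds 2 vertices, so the decomposition has width 1, which upper-bounds the treewidth. Any graph with an edge has treewidth ≥ 1, and G has the edge 3–2. The upper and lower bounds meet at 1, so that is the treewidth.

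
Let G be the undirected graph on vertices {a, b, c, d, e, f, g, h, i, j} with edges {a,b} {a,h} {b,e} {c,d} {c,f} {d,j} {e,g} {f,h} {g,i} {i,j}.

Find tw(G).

2

A width-2 tree decomposition is:
Bags: B1 = {a, b, h}  B2 = {b, e, h}  B3 = {e, g, h}  B4 = {g, h, i}  B5 = {h, i, j}  B6 = {d, h, j}  B7 = {c, d, h}  B8 = {c, f, h}
Tree: B1–B2, B2–B3, B3–B4, B4–B5, B5–B6, B6–B7, B7–B8
Each bag holds 3 vertices, so the decomposition has width 2, which upper-bounds the treewidth. Since h–a–b–e–g–i–j–d–c–f–h is a cycle in G, G is not acyclic. Forests are exactly the graphs of treewidth ≤ 1, so tw(G) ≥ 2. Therefore the treewidth is 2.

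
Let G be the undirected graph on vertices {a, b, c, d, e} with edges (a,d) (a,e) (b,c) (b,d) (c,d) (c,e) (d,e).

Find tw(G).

2

A width-2 tree decomposition is:
Bags: B1 = {a, d, e}  B2 = {c, d, e}  B3 = {b, c, d}
Tree: B1–B2, B2–B3
Each bag holds 3 vertices, so the decomposition has width 2, which upper-bounds the treewidth. For the lower bound, the 3 vertices {c, d, e} are pairwise adjacent, and any tree decomposition puts a clique entirely inside one bag — forcing width ≥ 2. The upper and lower bounds meet at 2, so that is the treewidth.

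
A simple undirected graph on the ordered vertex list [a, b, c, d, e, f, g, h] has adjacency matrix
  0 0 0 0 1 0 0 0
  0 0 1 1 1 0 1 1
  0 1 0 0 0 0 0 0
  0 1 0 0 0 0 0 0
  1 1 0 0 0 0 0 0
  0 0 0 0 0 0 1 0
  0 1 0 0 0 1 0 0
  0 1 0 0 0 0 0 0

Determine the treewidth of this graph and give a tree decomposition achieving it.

The largest bag has 2 vertices, giving width 1; this decomposition certifies tw(G) ≤ 1. G has an edge, so its treewidth is at least 1. The upper and lower bounds meet at 1, so that is the treewidth.

Treewidth 1.
Bags: B1 = {b, c}  B2 = {b, e}  B3 = {b, d}  B4 = {b, g}  B5 = {a, e}  B6 = {f, g}  B7 = {b, h}
Tree: B1–B2, B2–B3, B1–B4, B2–B5, B4–B6, B2–B7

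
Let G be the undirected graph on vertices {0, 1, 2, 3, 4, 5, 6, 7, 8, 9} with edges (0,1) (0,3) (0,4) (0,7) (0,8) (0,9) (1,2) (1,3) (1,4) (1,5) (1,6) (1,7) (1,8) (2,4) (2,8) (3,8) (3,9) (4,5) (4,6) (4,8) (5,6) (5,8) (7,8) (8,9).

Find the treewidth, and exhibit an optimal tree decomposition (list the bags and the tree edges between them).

Treewidth 3.
One such decomposition:
Bags: B1 = {0, 1, 3, 8}  B2 = {0, 1, 4, 8}  B3 = {0, 3, 8, 9}  B4 = {1, 4, 5, 8}  B5 = {0, 1, 7, 8}  B6 = {1, 4, 5, 6}  B7 = {1, 2, 4, 8}
Tree: B1–B2, B1–B3, B2–B4, B2–B5, B4–B6, B2–B7

The largest bag has 4 vertices, giving width 3; this decomposition certifies tw(G) ≤ 3. For the lower bound, the 4 vertices {0, 1, 3, 8} are pairwise adjacent, and any tree decomposition puts a clique entirely inside one bag — forcing width ≥ 3. Hence tw(G) = 3 exactly.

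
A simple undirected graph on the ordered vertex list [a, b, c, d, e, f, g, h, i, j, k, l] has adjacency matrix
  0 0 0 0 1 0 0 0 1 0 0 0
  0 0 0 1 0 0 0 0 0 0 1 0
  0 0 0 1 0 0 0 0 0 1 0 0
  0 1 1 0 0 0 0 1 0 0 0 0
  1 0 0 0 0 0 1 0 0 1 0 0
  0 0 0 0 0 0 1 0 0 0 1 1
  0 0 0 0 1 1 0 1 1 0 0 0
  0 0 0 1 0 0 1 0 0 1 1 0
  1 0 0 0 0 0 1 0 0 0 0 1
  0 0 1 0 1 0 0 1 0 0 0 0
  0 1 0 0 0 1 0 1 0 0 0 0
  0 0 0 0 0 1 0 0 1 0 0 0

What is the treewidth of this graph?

A width-3 tree decomposition is:
Bags: B1 = {b, c, d, j}  B2 = {b, d, h, j}  B3 = {b, h, j, k}  B4 = {e, h, j, k}  B5 = {e, g, h, k}  B6 = {e, f, g, k}  B7 = {a, e, f, g}  B8 = {a, f, g, i}  B9 = {a, f, i, l}
Tree: B1–B2, B2–B3, B3–B4, B4–B5, B5–B6, B6–B7, B7–B8, B8–B9
The largest bag has 4 vertices, giving width 3; this decomposition certifies tw(G) ≤ 3. For the lower bound: the 4 vertex sets {b,c,d}, {j}, {h}, {e,f,g,k} are disjoint, each induces a connected subgraph, and every pair is joined by at least one edge of G. Contracting each set to a single vertex therefore yields K_{4} as a minor, and since treewidth is minor-monotone, tw(G) ≥ tw(K_{4}) = 3. The upper and lower bounds meet at 3, so that is the treewidth.

3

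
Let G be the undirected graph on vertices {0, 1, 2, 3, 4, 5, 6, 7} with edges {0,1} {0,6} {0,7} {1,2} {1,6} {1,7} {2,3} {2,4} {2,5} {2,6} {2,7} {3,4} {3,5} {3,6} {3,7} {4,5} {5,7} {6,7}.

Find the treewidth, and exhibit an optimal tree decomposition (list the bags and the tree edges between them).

Treewidth 3.
Bags: B1 = {2, 3, 4, 5}  B2 = {2, 3, 5, 7}  B3 = {2, 3, 6, 7}  B4 = {1, 2, 6, 7}  B5 = {0, 1, 6, 7}
Tree: B1–B2, B2–B3, B3–B4, B4–B5

Every bag has size at most 4, so the width is 4 − 1 = 3 and tw(G) ≤ 3. On the other hand G contains the 4-clique {0, 1, 6, 7}. A clique must lie in a single bag of any decomposition, so no decomposition can have width below 3. Therefore the treewidth is 3.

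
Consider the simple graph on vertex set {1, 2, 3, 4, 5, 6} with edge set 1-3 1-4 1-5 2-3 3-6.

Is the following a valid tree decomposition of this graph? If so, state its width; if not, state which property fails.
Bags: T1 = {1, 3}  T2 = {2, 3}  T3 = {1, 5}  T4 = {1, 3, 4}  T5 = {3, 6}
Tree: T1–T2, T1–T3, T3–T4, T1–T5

No — bags containing vertex 3 are not connected in the tree.

A tree decomposition must satisfy three properties: every vertex lies in some bag; for every edge, both endpoints lie together in some bag; and for every vertex, the bags containing it form a connected subtree. Here bags containing vertex 3 are not connected in the tree, so the decomposition is invalid.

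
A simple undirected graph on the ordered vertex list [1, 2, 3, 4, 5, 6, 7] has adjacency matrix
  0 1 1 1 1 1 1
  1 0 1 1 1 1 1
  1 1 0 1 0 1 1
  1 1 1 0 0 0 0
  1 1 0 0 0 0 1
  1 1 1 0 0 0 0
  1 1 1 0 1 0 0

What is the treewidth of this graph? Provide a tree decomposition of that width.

Treewidth 3.
One optimal decomposition is:
Bags: B1 = {1, 2, 5, 7}  B2 = {1, 2, 3, 7}  B3 = {1, 2, 3, 4}  B4 = {1, 2, 3, 6}
Tree: B1–B2, B2–B3, B3–B4

Each bag holds 4 vertices, so the decomposition has width 3, which upper-bounds the treewidth. For the lower bound, the 4 vertices {1, 2, 3, 4} are pairwise adjacent, and any tree decomposition puts a clique entirely inside one bag — forcing width ≥ 3. The upper and lower bounds meet at 3, so that is the treewidth.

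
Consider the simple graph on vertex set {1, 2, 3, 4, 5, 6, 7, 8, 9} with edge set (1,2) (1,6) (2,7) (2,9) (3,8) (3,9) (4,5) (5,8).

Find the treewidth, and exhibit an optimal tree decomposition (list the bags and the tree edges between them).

Each bag holds 2 vertices, so the decomposition has width 1, which upper-bounds the treewidth. Since G has at least one edge (e.g. 1–2), it is not an edgeless graph, so tw(G) ≥ 1. Therefore the treewidth is 1.

Treewidth 1.
One optimal decomposition is:
Bags: B1 = {1, 2}  B2 = {2, 9}  B3 = {2, 7}  B4 = {1, 6}  B5 = {3, 9}  B6 = {3, 8}  B7 = {5, 8}  B8 = {4, 5}
Tree: B1–B2, B2–B3, B1–B4, B2–B5, B5–B6, B6–B7, B7–B8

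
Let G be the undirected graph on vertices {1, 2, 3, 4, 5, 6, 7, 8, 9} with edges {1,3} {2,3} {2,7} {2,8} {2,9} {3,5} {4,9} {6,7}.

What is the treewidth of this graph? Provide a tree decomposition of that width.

Every bag has size at most 2, so the width is 2 − 1 = 1 and tw(G) ≤ 1. Since G has at least one edge (e.g. 2–3), it is not an edgeless graph, so tw(G) ≥ 1. The upper and lower bounds meet at 1, so that is the treewidth.

Treewidth 1.
One such decomposition:
Bags: B1 = {2, 3}  B2 = {2, 7}  B3 = {1, 3}  B4 = {2, 8}  B5 = {2, 9}  B6 = {3, 5}  B7 = {4, 9}  B8 = {6, 7}
Tree: B1–B2, B1–B3, B2–B4, B1–B5, B3–B6, B5–B7, B2–B8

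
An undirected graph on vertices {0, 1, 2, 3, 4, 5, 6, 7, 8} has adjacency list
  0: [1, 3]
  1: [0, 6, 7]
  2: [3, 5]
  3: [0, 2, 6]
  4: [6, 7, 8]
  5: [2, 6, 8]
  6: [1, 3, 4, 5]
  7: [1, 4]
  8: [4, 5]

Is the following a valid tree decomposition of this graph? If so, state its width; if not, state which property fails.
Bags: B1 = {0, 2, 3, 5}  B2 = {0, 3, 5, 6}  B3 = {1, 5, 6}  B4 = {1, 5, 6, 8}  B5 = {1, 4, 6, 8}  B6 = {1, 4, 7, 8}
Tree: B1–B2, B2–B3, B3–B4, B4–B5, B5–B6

No — edge (0,1) lies in no bag.

A tree decomposition must satisfy three properties: every vertex lies in some bag; for every edge, both endpoints lie together in some bag; and for every vertex, the bags containing it form a connected subtree. Here edge (0,1) lies in no bag, so the decomposition is invalid.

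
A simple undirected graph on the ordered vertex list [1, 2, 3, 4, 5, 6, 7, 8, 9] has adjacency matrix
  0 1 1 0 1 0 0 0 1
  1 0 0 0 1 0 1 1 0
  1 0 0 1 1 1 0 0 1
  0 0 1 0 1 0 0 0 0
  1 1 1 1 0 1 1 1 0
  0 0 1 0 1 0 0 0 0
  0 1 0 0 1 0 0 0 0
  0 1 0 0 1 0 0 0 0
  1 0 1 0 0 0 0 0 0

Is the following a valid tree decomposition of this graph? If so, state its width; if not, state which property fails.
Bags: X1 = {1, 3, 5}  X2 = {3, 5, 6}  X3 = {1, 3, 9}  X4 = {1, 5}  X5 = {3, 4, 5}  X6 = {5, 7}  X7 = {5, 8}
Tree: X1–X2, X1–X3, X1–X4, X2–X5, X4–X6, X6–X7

No — vertex 2 appears in no bag.

A tree decomposition must satisfy three properties: every vertex lies in some bag; for every edge, both endpoints lie together in some bag; and for every vertex, the bags containing it form a connected subtree. Here vertex 2 appears in no bag, so the decomposition is invalid.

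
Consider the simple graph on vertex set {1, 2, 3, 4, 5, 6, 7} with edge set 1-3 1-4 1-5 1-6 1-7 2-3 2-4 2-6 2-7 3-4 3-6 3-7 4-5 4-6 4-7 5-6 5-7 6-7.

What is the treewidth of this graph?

4

A width-4 tree decomposition is:
Bags: B1 = {2, 3, 4, 6, 7}  B2 = {1, 3, 4, 6, 7}  B3 = {1, 4, 5, 6, 7}
Tree: B1–B2, B2–B3
Every bag has size at most 5, so the width is 5 − 1 = 4 and tw(G) ≤ 4. Conversely, {1, 3, 4, 6, 7} is a clique of size 5, and the vertices of any clique must share a bag in every tree decomposition; so some bag has ≥ 5 vertices and tw(G) ≥ 4. Hence tw(G) = 4 exactly.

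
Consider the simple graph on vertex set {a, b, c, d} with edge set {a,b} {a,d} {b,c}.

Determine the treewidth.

1

A width-1 tree decomposition is:
Bags: B1 = {b, c}  B2 = {a, b}  B3 = {a, d}
Tree: B1–B2, B2–B3
Each bag holds 2 vertices, so the decomposition has width 1, which upper-bounds the treewidth. Since G has at least one edge (e.g. b–c), it is not an edgeless graph, so tw(G) ≥ 1. The upper and lower bounds meet at 1, so that is the treewidth.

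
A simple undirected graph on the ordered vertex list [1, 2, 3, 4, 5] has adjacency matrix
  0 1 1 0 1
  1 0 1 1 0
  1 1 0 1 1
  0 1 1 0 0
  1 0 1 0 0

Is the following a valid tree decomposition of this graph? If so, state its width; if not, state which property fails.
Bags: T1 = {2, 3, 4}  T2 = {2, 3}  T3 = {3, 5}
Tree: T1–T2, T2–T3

A tree decomposition must satisfy three properties: every vertex lies in some bag; for every edge, both endpoints lie together in some bag; and for every vertex, the bags containing it form a connected subtree. Here vertex 1 appears in no bag, so the decomposition is invalid.

No — vertex 1 appears in no bag.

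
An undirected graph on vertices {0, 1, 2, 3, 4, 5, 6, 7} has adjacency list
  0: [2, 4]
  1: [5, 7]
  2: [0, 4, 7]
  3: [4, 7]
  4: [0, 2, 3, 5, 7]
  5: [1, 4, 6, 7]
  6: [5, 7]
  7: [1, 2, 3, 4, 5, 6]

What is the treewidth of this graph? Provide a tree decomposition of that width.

Treewidth 2.
One optimal decomposition is:
Bags: B1 = {1, 5, 7}  B2 = {5, 6, 7}  B3 = {4, 5, 7}  B4 = {3, 4, 7}  B5 = {2, 4, 7}  B6 = {0, 2, 4}
Tree: B1–B2, B2–B3, B3–B4, B4–B5, B5–B6

The largest bag has 3 vertices, giving width 2; this decomposition certifies tw(G) ≤ 2. For the lower bound, the 3 vertices {0, 2, 4} are pairwise adjacent, and any tree decomposition puts a clique entirely inside one bag — forcing width ≥ 2. Hence tw(G) = 2 exactly.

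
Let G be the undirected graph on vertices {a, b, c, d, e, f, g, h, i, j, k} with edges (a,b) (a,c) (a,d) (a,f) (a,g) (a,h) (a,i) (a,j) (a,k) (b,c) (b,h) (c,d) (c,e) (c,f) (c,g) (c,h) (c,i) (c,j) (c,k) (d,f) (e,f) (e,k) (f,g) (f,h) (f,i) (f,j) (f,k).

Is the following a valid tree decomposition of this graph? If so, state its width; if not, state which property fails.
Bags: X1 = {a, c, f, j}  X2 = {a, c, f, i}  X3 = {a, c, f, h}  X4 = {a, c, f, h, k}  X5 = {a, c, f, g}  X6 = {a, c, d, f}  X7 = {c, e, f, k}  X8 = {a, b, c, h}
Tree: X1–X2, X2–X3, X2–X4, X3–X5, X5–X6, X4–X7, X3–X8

A tree decomposition must satisfy three properties: every vertex lies in some bag; for every edge, both endpoints lie together in some bag; and for every vertex, the bags containing it form a connected subtree. Here bags containing vertex h are not connected in the tree, so the decomposition is invalid.

No — bags containing vertex h are not connected in the tree.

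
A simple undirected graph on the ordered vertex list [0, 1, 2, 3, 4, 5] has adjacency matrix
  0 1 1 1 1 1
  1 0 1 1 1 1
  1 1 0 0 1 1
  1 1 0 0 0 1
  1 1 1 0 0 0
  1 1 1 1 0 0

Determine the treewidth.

A width-3 tree decomposition is:
Bags: B1 = {0, 1, 2, 4}  B2 = {0, 1, 2, 5}  B3 = {0, 1, 3, 5}
Tree: B1–B2, B2–B3
Each bag holds 4 vertices, so the decomposition has width 3, which upper-bounds the treewidth. For the lower bound, the 4 vertices {0, 1, 2, 4} are pairwise adjacent, and any tree decomposition puts a clique entirely inside one bag — forcing width ≥ 3. The upper and lower bounds meet at 3, so that is the treewidth.

3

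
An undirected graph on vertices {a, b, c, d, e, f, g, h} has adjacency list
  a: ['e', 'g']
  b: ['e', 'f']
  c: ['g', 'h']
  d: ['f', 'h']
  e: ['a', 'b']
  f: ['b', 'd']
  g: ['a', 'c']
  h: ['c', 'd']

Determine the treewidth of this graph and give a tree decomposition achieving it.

Treewidth 2.
Bags: B1 = {a, c, g}  B2 = {a, c, h}  B3 = {a, d, h}  B4 = {a, d, f}  B5 = {a, b, f}  B6 = {a, b, e}
Tree: B1–B2, B2–B3, B3–B4, B4–B5, B5–B6

Each bag holds 3 vertices, so the decomposition has width 2, which upper-bounds the treewidth. Since a–g–c–h–d–f–b–e–a is a cycle in G, G is not acyclic. Forests are exactly the graphs of treewidth ≤ 1, so tw(G) ≥ 2. Hence tw(G) = 2 exactly.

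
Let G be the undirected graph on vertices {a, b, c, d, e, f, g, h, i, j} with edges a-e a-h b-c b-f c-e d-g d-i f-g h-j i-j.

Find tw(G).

A width-2 tree decomposition is:
Bags: B1 = {d, f, g}  B2 = {b, d, f}  B3 = {b, c, d}  B4 = {c, d, e}  B5 = {a, d, e}  B6 = {a, d, h}  B7 = {d, h, j}  B8 = {d, i, j}
Tree: B1–B2, B2–B3, B3–B4, B4–B5, B5–B6, B6–B7, B7–B8
Every bag has size at most 3, so the width is 3 − 1 = 2 and tw(G) ≤ 2. The edges d–g–f–b–c–e–a–h–j–i–d form a cycle, so G is not a tree and its treewidth is at least 2. The upper and lower bounds meet at 2, so that is the treewidth.

2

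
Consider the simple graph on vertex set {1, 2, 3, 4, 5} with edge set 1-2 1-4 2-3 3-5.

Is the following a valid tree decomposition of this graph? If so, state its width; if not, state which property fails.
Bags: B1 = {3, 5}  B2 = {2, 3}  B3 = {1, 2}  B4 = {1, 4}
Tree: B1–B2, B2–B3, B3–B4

Yes; width 1.

Checking the three conditions: (i) the bags cover all of {1, 2, 3, 4, 5}; (ii) for each edge, some bag contains both endpoints; (iii) the bags containing any fixed vertex form a subtree. All hold, so the decomposition is valid with width 2 − 1 = 1.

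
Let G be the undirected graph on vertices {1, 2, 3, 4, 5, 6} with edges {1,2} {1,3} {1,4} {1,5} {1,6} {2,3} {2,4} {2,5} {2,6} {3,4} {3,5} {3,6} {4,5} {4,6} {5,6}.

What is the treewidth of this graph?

A width-5 tree decomposition is:
Bags: B1 = {1, 2, 3, 4, 5, 6}
Tree: (single bag)
A single bag containing all 6 vertices is trivially a valid decomposition of width 5. For the lower bound, the 6 vertices {1, 2, 3, 4, 5, 6} are pairwise adjacent, and any tree decomposition puts a clique entirely inside one bag — forcing width ≥ 5. The upper and lower bounds meet at 5, so that is the treewidth.

5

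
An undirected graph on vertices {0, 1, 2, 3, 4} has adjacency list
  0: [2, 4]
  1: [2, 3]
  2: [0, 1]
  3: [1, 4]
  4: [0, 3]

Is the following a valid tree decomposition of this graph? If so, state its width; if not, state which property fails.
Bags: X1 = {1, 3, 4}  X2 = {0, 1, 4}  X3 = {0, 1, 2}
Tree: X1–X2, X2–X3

Checking the three conditions: (i) the bags cover all of {0, 1, 2, 3, 4}; (ii) for each edge, some bag contains both endpoints; (iii) the bags containing any fixed vertex form a subtree. All hold, so the decomposition is valid with width 3 − 1 = 2.

Yes; width 2.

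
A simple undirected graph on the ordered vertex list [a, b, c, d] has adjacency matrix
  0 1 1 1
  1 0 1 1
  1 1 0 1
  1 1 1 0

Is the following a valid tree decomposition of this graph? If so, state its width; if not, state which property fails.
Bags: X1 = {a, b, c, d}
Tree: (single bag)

Vertex coverage: the bags together contain {a, b, c, d}, the full vertex set. Edge coverage: each edge of G has both endpoints in at least one bag. Running intersection: for every vertex, the bags containing it form a connected subtree. All three properties hold, so this is a valid tree decomposition of width max|bag| − 1 = 3, and hence tw(G) ≤ 3.

Yes; width 3.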